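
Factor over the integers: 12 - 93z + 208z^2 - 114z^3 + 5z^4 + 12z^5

Trying the rational-root candidates, z = 1/3 is a root, giving the factor (3z - 1) and quotient 4z^4 + 3z^3 - 37z^2 + 57z - 12.
Continuing, z = -4 is a root, giving the factor (z + 4) and quotient 4z^3 - 13z^2 + 15z - 3.
Continuing, z = 1/4 is a root, giving the factor (4z - 1) and quotient z^2 - 3z + 3.
The quadratic z^2 - 3z + 3 has discriminant -3 < 0 and is irreducible over ℤ.

(3z - 1)(4z - 1)(z + 4)(z^2 - 3z + 3)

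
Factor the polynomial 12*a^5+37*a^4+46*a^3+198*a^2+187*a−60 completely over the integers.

(3*a+4)*(4*a−1)*(a+3)*(a^2−a+5)

By the rational root theorem, a = −3 is a root, giving the factor (a+3) and quotient 12*a^4+a^3+43*a^2+69*a−20.
Then a = −4/3 is a root, so (3*a+4) divides it; the quotient is 4*a^3−5*a^2+21*a−5.
Continuing, a = 1/4 is a root, so (4*a−1) is a factor; dividing leaves a^2−a+5.
The quadratic a^2−a+5 has discriminant −19 < 0 and is irreducible over ℤ.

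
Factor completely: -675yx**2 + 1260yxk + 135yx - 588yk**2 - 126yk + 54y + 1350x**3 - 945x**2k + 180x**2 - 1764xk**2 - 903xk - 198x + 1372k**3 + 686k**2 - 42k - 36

Group: 15x(-45yx + 42yk - 9y + 90x**2 + 21xk + 48x - 98k**2 - 7k + 6) + (-14k - 6)(-45yx + 42yk - 9y + 90x**2 + 21xk + 48x - 98k**2 - 7k + 6); both groups contain (-45yx + 42yk - 9y + 90x**2 + 21xk + 48x - 98k**2 - 7k + 6), so (15x - 14k - 6) is a factor with cofactor -45yx + 42yk - 9y + 90x**2 + 21xk + 48x - 98k**2 - 7k + 6.
The cofactor groups again: -45yx + 42yk - 9y + 90x**2 + 21xk + 48x - 98k**2 - 7k + 6 = -15x(3y - 6x - 7k - 2) + (14k - 3)(3y - 6x - 7k - 2); both groups contain (3y - 6x - 7k - 2), giving -(15x - 14k + 3)(3y - 6x - 7k - 2).

-(15x - 14k + 3)(15x - 14k - 6)(3y - 6x - 7k - 2)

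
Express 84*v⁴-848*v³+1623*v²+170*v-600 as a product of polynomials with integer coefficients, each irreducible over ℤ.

(2*v-15)*(2*v-5)*(3*v-2)*(7*v+4)

Testing divisors of the constant over divisors of the leading coefficient, v = 2/3 is a root, so (3*v-2) divides it; the quotient is 28*v³-264*v²+365*v+300.
Next, v = -4/7 is a root, so (7*v+4) is a factor; dividing leaves 4*v²-40*v+75.
The remaining quadratic factors as (2*v-15)(2*v-5).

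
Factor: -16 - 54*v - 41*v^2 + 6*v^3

(2*v + 1)*(3*v + 2)*(v - 8)

Testing divisors of the constant over divisors of the leading coefficient, v = 8 is a root, giving the factor (v - 8) and quotient 6*v^2 + 7*v + 2.
The remaining quadratic factors as (3*v + 2)(2*v + 1).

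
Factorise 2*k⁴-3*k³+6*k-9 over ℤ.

Group as (2*k⁴+6*k) + (-3*k³-9) = 2*k*(k³+3) - 3*(k³+3).
Both groups share the factor (k³+3).

(2*k-3)*(k³+3)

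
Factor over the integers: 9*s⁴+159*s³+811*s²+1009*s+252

Trying the rational-root candidates, s = -1/3 is a root, so (3*s+1) divides it; the quotient is 3*s³+52*s²+253*s+252.
Continuing, s = -7 is a root, so (s+7) is a factor; dividing leaves 3*s²+31*s+36.
The remaining quadratic factors as (3*s+4)(s+9).

(3*s+1)*(3*s+4)*(s+7)*(s+9)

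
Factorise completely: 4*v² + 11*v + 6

Need a pair with product 4·6 = 24 and sum 11: that's 8 and 3.
Split the middle term: 4*v² + 8*v + 3*v + 6 = 4*v*(v + 2) + 3*(v + 2).

(4*v + 3)*(v + 2)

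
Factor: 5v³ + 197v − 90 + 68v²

Trying the rational-root candidates, v = 2/5 is a root, so (5v − 2) is a factor; dividing leaves v² + 14v + 45.
The remaining quadratic factors as (v + 5)(v + 9).

(5v − 2)(v + 5)(v + 9)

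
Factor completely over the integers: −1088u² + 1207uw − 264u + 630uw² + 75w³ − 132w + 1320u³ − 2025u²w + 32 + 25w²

Group: 15u(88u² − 47uw − 96u − 5w² − 3w + 8) + (−15w + 4)(88u² − 47uw − 96u − 5w² − 3w + 8); both groups contain (88u² − 47uw − 96u − 5w² − 3w + 8), so (15u − 15w + 4) is a factor with cofactor 88u² − 47uw − 96u − 5w² − 3w + 8.
The cofactor groups again: 88u² − 47uw − 96u − 5w² − 3w + 8 = 11u(8u − 5w − 8) + (w − 1)(8u − 5w − 8); both groups contain (8u − 5w − 8), giving (11u + w − 1)(8u − 5w − 8).

(11u + w − 1)(15u − 15w + 4)(8u − 5w − 8)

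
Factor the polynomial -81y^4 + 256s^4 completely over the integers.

Difference of squares twice: with A = 4s and B = 3y, A⁴ − B⁴ = (A² − B²)(A² + B²), and A² − B² factors again.

(4s + 3y)(4s - 3y)(16s^2 + 9y^2)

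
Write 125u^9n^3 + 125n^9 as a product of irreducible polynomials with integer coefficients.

Pull out the common factor 125n^3, leaving u^9 + n^6.
Recognize a sum of cubes with the parts u^3 and n^2.

125n^3(u^3 + n^2)(u^6 - u^3n^2 + n^4)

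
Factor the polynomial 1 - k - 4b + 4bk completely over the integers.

(4b - 1)(k - 1)

Group as (4bk - 4b) + (-k + 1) = 4b(k - 1) - (k - 1).
Both groups share the factor (k - 1).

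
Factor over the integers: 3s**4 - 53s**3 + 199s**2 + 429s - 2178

(3s - 11)(s + 3)(s - 11)(s - 6)

By the rational root theorem, s = 6 is a root, so (s - 6) divides it; the quotient is 3s**3 - 35s**2 - 11s + 363.
Continuing, s = -3 is a root, so (s + 3) divides it; the quotient is 3s**2 - 44s + 121.
The remaining quadratic factors as (s - 11)(3s - 11).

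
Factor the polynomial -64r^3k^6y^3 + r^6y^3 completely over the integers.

Every term has a factor of r^3y^3; factoring it out leaves r^3 - 64k^6.
Recognize a difference of cubes with the parts r and 4k^2.

r^3y^3(r - 4k^2)(r^2 + 4rk^2 + 16k^4)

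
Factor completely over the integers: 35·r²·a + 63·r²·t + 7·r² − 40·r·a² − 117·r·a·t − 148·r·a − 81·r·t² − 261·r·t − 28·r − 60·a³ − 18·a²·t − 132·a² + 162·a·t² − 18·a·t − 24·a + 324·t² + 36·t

Group: 7·r·(5·r·a + 9·r·t + r − 10·a² − 18·a·t − 22·a − 36·t − 4) + (6·a − 9·t)·(5·r·a + 9·r·t + r − 10·a² − 18·a·t − 22·a − 36·t − 4); both groups contain (5·r·a + 9·r·t + r − 10·a² − 18·a·t − 22·a − 36·t − 4), so (7·r + 6·a − 9·t) is a factor with cofactor 5·r·a + 9·r·t + r − 10·a² − 18·a·t − 22·a − 36·t − 4.
The cofactor groups again: 5·r·a + 9·r·t + r − 10·a² − 18·a·t − 22·a − 36·t − 4 = r·(5·a + 9·t + 1) + (−2·a − 4)·(5·a + 9·t + 1); both groups contain (5·a + 9·t + 1), giving (r − 2·a − 4)·(5·a + 9·t + 1).

(r − 2·a − 4)·(5·a + 9·t + 1)·(7·r + 6·a − 9·t)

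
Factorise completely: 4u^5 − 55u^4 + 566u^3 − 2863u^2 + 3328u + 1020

By the rational root theorem, u = 2 is a root, so (u − 2) divides it; the quotient is 4u^4 − 47u^3 + 472u^2 − 1919u − 510.
Then u = 6 is a root, so (u − 6) divides it; the quotient is 4u^3 − 23u^2 + 334u + 85.
Next, u = −1/4 is a root, so (4u + 1) is a factor; dividing leaves u^2 − 6u + 85.
The quadratic u^2 − 6u + 85 has discriminant −304 < 0 and is irreducible over ℤ.

(4u + 1)(u − 2)(u − 6)(u^2 − 6u + 85)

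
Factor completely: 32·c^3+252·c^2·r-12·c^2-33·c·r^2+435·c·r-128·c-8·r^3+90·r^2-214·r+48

Group: 4·c·(8·c^2+65·c·r-19·c+8·r^2-26·r+6) + (-r+8)·(8·c^2+65·c·r-19·c+8·r^2-26·r+6); both groups contain (8·c^2+65·c·r-19·c+8·r^2-26·r+6), so (4·c-r+8) is a factor with cofactor 8·c^2+65·c·r-19·c+8·r^2-26·r+6.
The cofactor groups again: 8·c^2+65·c·r-19·c+8·r^2-26·r+6 = 8·c·(c+8·r-2) + (r-3)·(c+8·r-2); both groups contain (c+8·r-2), giving (8·c+r-3)·(c+8·r-2).

(4·c-r+8)·(8·c+r-3)·(c+8·r-2)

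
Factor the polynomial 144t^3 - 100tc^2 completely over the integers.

4t(6t - 5c)(6t + 5c)

Every term has a factor of 4t. Then 36t^2 - 25c^2 = (6t)² − (5c)².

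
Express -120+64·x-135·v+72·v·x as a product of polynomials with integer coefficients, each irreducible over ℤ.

Group as (72·v·x-135·v) + (64·x-120) = 9·v·(8·x-15) + 8·(8·x-15).
Both groups share the factor (8·x-15).

(8·x-15)·(9·v+8)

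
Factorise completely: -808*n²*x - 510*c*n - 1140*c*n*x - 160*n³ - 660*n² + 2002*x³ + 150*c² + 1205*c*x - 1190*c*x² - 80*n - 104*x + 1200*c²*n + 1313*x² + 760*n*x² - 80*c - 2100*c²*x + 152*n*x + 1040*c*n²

(10*c + 10*n + 13*x)*(15*c - 2*n - 11*x - 8)*(8*n - 14*x + 1)

Group: 10*c*(120*c*n - 210*c*x + 15*c - 16*n² - 60*n*x - 66*n + 154*x² + 101*x - 8) + (10*n + 13*x)*(120*c*n - 210*c*x + 15*c - 16*n² - 60*n*x - 66*n + 154*x² + 101*x - 8); both groups contain (120*c*n - 210*c*x + 15*c - 16*n² - 60*n*x - 66*n + 154*x² + 101*x - 8), so (10*c + 10*n + 13*x) is a factor with cofactor 120*c*n - 210*c*x + 15*c - 16*n² - 60*n*x - 66*n + 154*x² + 101*x - 8.
The cofactor groups again: 120*c*n - 210*c*x + 15*c - 16*n² - 60*n*x - 66*n + 154*x² + 101*x - 8 = 8*n*(15*c - 2*n - 11*x - 8) + (-14*x + 1)*(15*c - 2*n - 11*x - 8); both groups contain (15*c - 2*n - 11*x - 8), giving (8*n - 14*x + 1)*(15*c - 2*n - 11*x - 8).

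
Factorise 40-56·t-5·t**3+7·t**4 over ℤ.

(7·t-5)·(t-2)·(t**2+2·t+4)

Group as (7·t**4-56·t) + (-5·t**3+40) = 7·t·(t**3-8) - 5·(t**3-8).
Both groups share the factor (t**3-8).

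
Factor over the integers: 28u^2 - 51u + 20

Need a pair with product 28·20 = 560 and sum -51: that's -35 and -16.
Split the middle term: 28u^2 - 35u - 16u + 20 = 7u(4u - 5) - 4(4u - 5).

(4u - 5)(7u - 4)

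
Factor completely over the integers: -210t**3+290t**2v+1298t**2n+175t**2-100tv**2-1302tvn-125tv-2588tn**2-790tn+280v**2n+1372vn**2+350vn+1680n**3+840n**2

-(6t-4v-10n-5)(7t-5v-12n)(5t-14n)

Group: 7t(-30t**2+20tv+134tn+25t-56vn-140n**2-70n) + (-5v-12n)(-30t**2+20tv+134tn+25t-56vn-140n**2-70n); both groups contain (-30t**2+20tv+134tn+25t-56vn-140n**2-70n), so (7t-5v-12n) is a factor with cofactor -30t**2+20tv+134tn+25t-56vn-140n**2-70n.
The cofactor groups again: -30t**2+20tv+134tn+25t-56vn-140n**2-70n = -5t(6t-4v-10n-5) + 14n(6t-4v-10n-5); both groups contain (6t-4v-10n-5), giving -(5t-14n)(6t-4v-10n-5).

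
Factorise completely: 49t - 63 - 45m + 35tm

Group as (35tm + 49t) + (-45m - 63) = 7t(5m + 7) - 9(5m + 7).
Both groups share the factor (5m + 7).

(5m + 7)(7t - 9)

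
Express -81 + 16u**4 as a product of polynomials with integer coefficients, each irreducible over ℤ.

Difference of squares twice: with A = 2u and B = 3, A⁴ − B⁴ = (A² − B²)(A² + B²), and A² − B² factors again.

(2u + 3)(2u - 3)(4u**2 + 9)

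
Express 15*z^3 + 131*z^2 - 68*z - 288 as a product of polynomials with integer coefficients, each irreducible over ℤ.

(3*z + 4)*(5*z - 8)*(z + 9)

By the rational root theorem, z = -4/3 is a root, so (3*z + 4) divides it; the quotient is 5*z^2 + 37*z - 72.
The remaining quadratic factors as (z + 9)(5*z - 8).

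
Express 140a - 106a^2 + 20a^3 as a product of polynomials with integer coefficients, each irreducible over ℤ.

Pull out the common factor 2a, then factor the remaining trinomial.

2a(2a - 5)(5a - 14)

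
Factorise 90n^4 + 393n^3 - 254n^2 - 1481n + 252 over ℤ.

(3n + 7)(5n - 9)(6n - 1)(n + 4)

Trying the rational-root candidates, n = -4 is a root, giving the factor (n + 4) and quotient 90n^3 + 33n^2 - 386n + 63.
Next, n = 1/6 is a root, so (6n - 1) is a factor; dividing leaves 15n^2 + 8n - 63.
The remaining quadratic factors as (3n + 7)(5n - 9).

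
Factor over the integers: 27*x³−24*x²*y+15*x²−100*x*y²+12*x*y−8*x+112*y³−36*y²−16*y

(3*x−4*y−1)*(9*x−14*y+8)*(x+2*y)

Group: x*(27*x²−78*x*y+15*x+56*y²−18*y−8) + 2*y*(27*x²−78*x*y+15*x+56*y²−18*y−8); both groups contain (27*x²−78*x*y+15*x+56*y²−18*y−8), so (x+2*y) is a factor with cofactor 27*x²−78*x*y+15*x+56*y²−18*y−8.
The cofactor groups again: 27*x²−78*x*y+15*x+56*y²−18*y−8 = 9*x*(3*x−4*y−1) + (−14*y+8)*(3*x−4*y−1); both groups contain (3*x−4*y−1), giving (9*x−14*y+8)*(3*x−4*y−1).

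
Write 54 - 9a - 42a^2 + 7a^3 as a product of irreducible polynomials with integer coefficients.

(a - 6)(7a^2 - 9)

Group as (7a^3 - 9a) + (-42a^2 + 54) = a(7a^2 - 9) - 6(7a^2 - 9).
Both groups share the factor (7a^2 - 9).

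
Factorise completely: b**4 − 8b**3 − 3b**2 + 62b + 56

(b + 1)(b + 2)(b − 4)(b − 7)

Testing divisors of the constant over divisors of the leading coefficient, b = −1 is a root, so (b + 1) is a factor; dividing leaves b**3 − 9b**2 + 6b + 56.
Next, b = 7 is a root, giving the factor (b − 7) and quotient b**2 − 2b − 8.
The remaining quadratic factors as (b + 2)(b − 4).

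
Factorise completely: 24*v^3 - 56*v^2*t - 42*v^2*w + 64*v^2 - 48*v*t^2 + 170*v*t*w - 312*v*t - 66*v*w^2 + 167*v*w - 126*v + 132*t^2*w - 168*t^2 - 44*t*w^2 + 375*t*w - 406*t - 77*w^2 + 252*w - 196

Group: 6*v*(4*v^2 - 12*v*t - 7*v*w + 6*v + 33*t*w - 42*t - 11*w^2 + 36*w - 28) + (4*t + 7)*(4*v^2 - 12*v*t - 7*v*w + 6*v + 33*t*w - 42*t - 11*w^2 + 36*w - 28); both groups contain (4*v^2 - 12*v*t - 7*v*w + 6*v + 33*t*w - 42*t - 11*w^2 + 36*w - 28), so (6*v + 4*t + 7) is a factor with cofactor 4*v^2 - 12*v*t - 7*v*w + 6*v + 33*t*w - 42*t - 11*w^2 + 36*w - 28.
The cofactor groups again: 4*v^2 - 12*v*t - 7*v*w + 6*v + 33*t*w - 42*t - 11*w^2 + 36*w - 28 = 4*v*(v - 3*t + w - 2) + (-11*w + 14)*(v - 3*t + w - 2); both groups contain (v - 3*t + w - 2), giving (4*v - 11*w + 14)*(v - 3*t + w - 2).

(v - 3*t + w - 2)*(6*v + 4*t + 7)*(4*v - 11*w + 14)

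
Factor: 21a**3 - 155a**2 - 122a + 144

(3a - 2)(7a + 9)(a - 8)

Among the possible rational roots, a = 2/3 is a root, so (3a - 2) divides it; the quotient is 7a**2 - 47a - 72.
The remaining quadratic factors as (7a + 9)(a - 8).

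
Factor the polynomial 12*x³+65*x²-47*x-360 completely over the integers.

(3*x+8)*(4*x-9)*(x+5)

By the rational root theorem, x = -8/3 is a root, so (3*x+8) is a factor; dividing leaves 4*x²+11*x-45.
The remaining quadratic factors as (4*x-9)(x+5).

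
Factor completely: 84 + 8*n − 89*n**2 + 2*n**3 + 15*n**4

(3*n + 7)*(5*n − 6)*(n + 1)*(n − 2)

Testing divisors of the constant over divisors of the leading coefficient, n = 6/5 is a root, giving the factor (5*n − 6) and quotient 3*n**3 + 4*n**2 − 13*n − 14.
Then n = −1 is a root, so (n + 1) divides it; the quotient is 3*n**2 + n − 14.
The remaining quadratic factors as (3*n + 7)(n − 2).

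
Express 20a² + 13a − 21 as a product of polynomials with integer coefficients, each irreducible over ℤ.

Need a pair with product 20·(−21) = −420 and sum 13: that's 28 and −15.
Split the middle term: 20a² + 28a − 15a − 21 = 4a(5a + 7) − 3(5a + 7).

(4a − 3)(5a + 7)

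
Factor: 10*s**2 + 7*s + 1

Need a pair with product 10·1 = 10 and sum 7: that's 2 and 5.
Split the middle term: 10*s**2 + 2*s + 5*s + 1 = 2*s*(5*s + 1) + (5*s + 1).

(2*s + 1)*(5*s + 1)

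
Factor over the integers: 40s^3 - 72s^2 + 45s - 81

(5s - 9)(8s^2 + 9)

Group as (40s^3 + 45s) + (-72s^2 - 81) = 5s(8s^2 + 9) - 9(8s^2 + 9).
Both groups share the factor (8s^2 + 9).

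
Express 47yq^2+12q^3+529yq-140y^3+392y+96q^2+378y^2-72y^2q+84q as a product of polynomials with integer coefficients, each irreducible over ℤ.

-(2y-q-7)(14y+3q)(5y+4q+4)

Group: 2y(-70y^2-71yq-56y-12q^2-12q) + (-q-7)(-70y^2-71yq-56y-12q^2-12q); both groups contain (-70y^2-71yq-56y-12q^2-12q), so (2y-q-7) is a factor with cofactor -70y^2-71yq-56y-12q^2-12q.
The cofactor groups again: -70y^2-71yq-56y-12q^2-12q = -5y(14y+3q) + (-4q-4)(14y+3q); both groups contain (14y+3q), giving -(5y+4q+4)(14y+3q).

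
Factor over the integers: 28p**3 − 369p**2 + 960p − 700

(4p − 7)(7p − 10)(p − 10)

Among the possible rational roots, p = 7/4 is a root, giving the factor (4p − 7) and quotient 7p**2 − 80p + 100.
The remaining quadratic factors as (7p − 10)(p − 10).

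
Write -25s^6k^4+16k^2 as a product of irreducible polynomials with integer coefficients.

-k^2(5s^3k+4)(5s^3k-4)

Factor out k^2 first: what remains is -25s^6k^2+16.
Recognize a difference of squares with the parts 4 and 5s^3k.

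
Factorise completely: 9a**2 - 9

Pull out the common factor 9; a**2 - 1 is a difference of squares.

9(a + 1)(a - 1)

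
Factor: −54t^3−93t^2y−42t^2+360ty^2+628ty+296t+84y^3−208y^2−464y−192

−(2t+7y+6)(3t−6y−4)(9t+2y−8)

Group: 2t(−27t^2+48ty+60t+12y^2−40y−32) + (7y+6)(−27t^2+48ty+60t+12y^2−40y−32); both groups contain (−27t^2+48ty+60t+12y^2−40y−32), so (2t+7y+6) is a factor with cofactor −27t^2+48ty+60t+12y^2−40y−32.
The cofactor groups again: −27t^2+48ty+60t+12y^2−40y−32 = −3t(9t+2y−8) + (6y+4)(9t+2y−8); both groups contain (9t+2y−8), giving −(3t−6y−4)(9t+2y−8).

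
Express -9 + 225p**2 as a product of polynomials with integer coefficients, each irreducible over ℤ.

9(5p + 1)(5p - 1)

Pull out the common factor 9; 25p**2 - 1 is a difference of squares.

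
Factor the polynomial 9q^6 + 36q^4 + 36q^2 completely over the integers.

Every term has a factor of 9q^2; factoring it out leaves q^4 + 4q^2 + 4.
Recognize a perfect-square trinomial with the parts 2 and q^2.

9q^2(q^2 + 2)^2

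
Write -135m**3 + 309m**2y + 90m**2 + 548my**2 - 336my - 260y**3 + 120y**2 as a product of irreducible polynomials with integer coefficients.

-(3m - 10y)(5m - 2y)(9m + 13y - 6)

Group: 3m(-45m**2 - 47my + 30m + 26y**2 - 12y) - 10y(-45m**2 - 47my + 30m + 26y**2 - 12y); both groups contain (-45m**2 - 47my + 30m + 26y**2 - 12y), so (3m - 10y) is a factor with cofactor -45m**2 - 47my + 30m + 26y**2 - 12y.
The cofactor groups again: -45m**2 - 47my + 30m + 26y**2 - 12y = -9m(5m - 2y) + (-13y + 6)(5m - 2y); both groups contain (5m - 2y), giving -(9m + 13y - 6)(5m - 2y).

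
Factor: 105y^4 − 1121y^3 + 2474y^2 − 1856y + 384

Trying the rational-root candidates, y = 8 is a root, so (y − 8) is a factor; dividing leaves 105y^3 − 281y^2 + 226y − 48.
Continuing, y = 6/5 is a root, so (5y − 6) divides it; the quotient is 21y^2 − 31y + 8.
The remaining quadratic factors as (7y − 8)(3y − 1).

(3y − 1)(5y − 6)(7y − 8)(y − 8)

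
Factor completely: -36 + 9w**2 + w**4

(w**2 + 12)(w**2 - 3)

Substitute u = w**2 to get a quadratic in u, then factor.
w**2 - 3 is irreducible over ℤ (3 is not a perfect square).
w**2 + 12 is irreducible over ℤ (always positive, so no real roots).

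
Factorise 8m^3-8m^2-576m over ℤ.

8m(m+8)(m-9)

Pull out the common factor 8m, then factor the remaining trinomial.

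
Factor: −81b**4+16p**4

(2p)⁴ − (3b)⁴ = ((2p)² − (3b)²)((2p)² + (3b)²); the first factor splits again, the second (4p**2+9b**2) is irreducible.

(2p−3b)(2p+3b)(4p**2+9b**2)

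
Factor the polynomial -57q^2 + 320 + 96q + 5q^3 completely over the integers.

(5q + 8)(q - 5)(q - 8)

Testing divisors of the constant over divisors of the leading coefficient, q = 8 is a root, so (q - 8) is a factor; dividing leaves 5q^2 - 17q - 40.
The remaining quadratic factors as (q - 5)(5q + 8).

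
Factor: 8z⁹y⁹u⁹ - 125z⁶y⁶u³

u³y⁶z⁶(2zyu² - 5)(4z²y²u⁴ + 10zyu² + 25)

Every term has a factor of z⁶y⁶u³; factoring it out leaves 8z³y³u⁶ - 125.
Recognize a difference of cubes with the parts 2zyu² and 5.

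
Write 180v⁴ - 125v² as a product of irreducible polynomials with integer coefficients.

5v²(6v + 5)(6v - 5)

Factor out 5v², leaving 36v² - 25, which is a difference of two squares.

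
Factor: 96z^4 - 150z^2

6z^2(4z + 5)(4z - 5)

Every term has a factor of 6z^2. Then 16z^2 - 25 = (4z)² − (5)².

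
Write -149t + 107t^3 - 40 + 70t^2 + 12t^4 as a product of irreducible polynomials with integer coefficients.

(3t + 5)(4t + 1)(t + 8)(t - 1)

Trying the rational-root candidates, t = 1 is a root, so (t - 1) is a factor; dividing leaves 12t^3 + 119t^2 + 189t + 40.
Next, t = -1/4 is a root, so (4t + 1) is a factor; dividing leaves 3t^2 + 29t + 40.
The remaining quadratic factors as (t + 8)(3t + 5).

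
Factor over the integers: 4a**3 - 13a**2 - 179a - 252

(4a + 7)(a + 4)(a - 9)

Trying the rational-root candidates, a = 9 is a root, so (a - 9) is a factor; dividing leaves 4a**2 + 23a + 28.
The remaining quadratic factors as (4a + 7)(a + 4).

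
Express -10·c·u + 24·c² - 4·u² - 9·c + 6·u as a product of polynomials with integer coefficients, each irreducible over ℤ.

(3·c - 2·u)·(8·c + 2·u - 3)

Group: 8·c·(3·c - 2·u) + (2·u - 3)·(3·c - 2·u); both groups contain (3·c - 2·u).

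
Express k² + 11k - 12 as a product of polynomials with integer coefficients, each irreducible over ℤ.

(k + 12)(k - 1)

Two integers with product -12 and sum 11 are 12 and -1.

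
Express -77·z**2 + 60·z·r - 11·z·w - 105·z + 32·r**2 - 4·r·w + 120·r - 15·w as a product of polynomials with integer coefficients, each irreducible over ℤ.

-(7·z - 8·r + w)·(11·z + 4·r + 15)

Group: -11·z·(7·z - 8·r + w) + (-4·r - 15)·(7·z - 8·r + w); both groups contain (7·z - 8·r + w).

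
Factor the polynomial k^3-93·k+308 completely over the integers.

By the rational root theorem, k = 4 is a root, giving the factor (k-4) and quotient k^2+4·k-77.
The remaining quadratic factors as (k+11)(k-7).

(k+11)·(k-4)·(k-7)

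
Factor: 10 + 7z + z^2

(z + 2)(z + 5)

Two integers with product 10 and sum 7 are 2 and 5.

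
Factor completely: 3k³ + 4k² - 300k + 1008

Among the possible rational roots, k = 6 is a root, so (k - 6) is a factor; dividing leaves 3k² + 22k - 168.
The remaining quadratic factors as (3k - 14)(k + 12).

(3k - 14)(k + 12)(k - 6)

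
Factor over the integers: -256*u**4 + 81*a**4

Write as (9*a**2)² − (16*u**2)², then factor 9*a**2 - 16*u**2 once more.

(3*a + 4*u)*(3*a - 4*u)*(9*a**2 + 16*u**2)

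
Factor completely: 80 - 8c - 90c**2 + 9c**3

(c - 10)(9c**2 - 8)

Group as (9c**3 - 8c) + (-90c**2 + 80) = c(9c**2 - 8) - 10(9c**2 - 8).
Both groups share the factor (9c**2 - 8).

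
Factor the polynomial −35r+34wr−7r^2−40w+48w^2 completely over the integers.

Group: 8w(6w−r−5) + 7r(6w−r−5); both groups contain (6w−r−5).

(6w−r−5)(8w+7r)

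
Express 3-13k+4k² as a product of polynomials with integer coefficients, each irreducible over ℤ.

(4k-1)(k-3)

Need a pair with product 4·3 = 12 and sum -13: that's -1 and -12.
Split the middle term: 4k²-k - 12k+3 = k(4k-1) - 3(4k-1).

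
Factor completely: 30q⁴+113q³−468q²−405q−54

Trying the rational-root candidates, q = −6 is a root, so (q+6) divides it; the quotient is 30q³−67q²−66q−9.
Continuing, q = −1/6 is a root, so (6q+1) divides it; the quotient is 5q²−12q−9.
The remaining quadratic factors as (5q+3)(q−3).

(5q+3)(6q+1)(q+6)(q−3)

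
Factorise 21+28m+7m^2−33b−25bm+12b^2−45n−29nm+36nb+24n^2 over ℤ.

(3n+3b−m−3)(8n+4b−7m−7)

Group: 3n(8n+4b−7m−7) + (3b−m−3)(8n+4b−7m−7); both groups contain (8n+4b−7m−7).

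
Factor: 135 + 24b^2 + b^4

Substitute u = b^2 to get a quadratic in u, then factor.
b^2 + 9 is irreducible over ℤ (sum of squares).
b^2 + 15 is irreducible over ℤ (always positive, so no real roots).

(b^2 + 15)(b^2 + 9)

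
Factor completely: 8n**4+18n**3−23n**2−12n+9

(2n−1)(4n+3)(n+3)(n−1)

Testing divisors of the constant over divisors of the leading coefficient, n = 1 is a root, so (n−1) is a factor; dividing leaves 8n**3+26n**2+3n−9.
Then n = 1/2 is a root, so (2n−1) divides it; the quotient is 4n**2+15n+9.
The remaining quadratic factors as (n+3)(4n+3).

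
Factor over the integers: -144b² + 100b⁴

Factor out 4b², leaving 25b² - 36, which is a difference of two squares.

4b²(5b + 6)(5b - 6)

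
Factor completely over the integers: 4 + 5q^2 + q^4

Substitute u = q^2 to get a quadratic in u, then factor.
q^2 + 4 is irreducible over ℤ (sum of squares).
q^2 + 1 is irreducible over ℤ (sum of squares).

(q^2 + 1)(q^2 + 4)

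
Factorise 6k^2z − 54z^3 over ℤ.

Every term has a factor of 6z. Then k^2 − 9z^2 = (k)² − (3z)².

6z(k + 3z)(k − 3z)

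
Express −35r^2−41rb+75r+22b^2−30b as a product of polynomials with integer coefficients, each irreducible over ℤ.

−(5r−2b)(7r+11b−15)

Group: −7r(5r−2b) + (−11b+15)(5r−2b); both groups contain (5r−2b).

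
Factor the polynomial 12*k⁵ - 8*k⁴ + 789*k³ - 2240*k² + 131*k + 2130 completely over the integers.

(2*k - 3)*(6*k + 5)*(k - 2)*(k² + 2*k + 71)

Trying the rational-root candidates, k = 3/2 is a root, so (2*k - 3) is a factor; dividing leaves 6*k⁴ + 5*k³ + 402*k² - 517*k - 710.
Then k = -5/6 is a root, so (6*k + 5) divides it; the quotient is k³ + 67*k - 142.
Then k = 2 is a root, so (k - 2) is a factor; dividing leaves k² + 2*k + 71.
The quadratic k² + 2*k + 71 has discriminant -280 < 0 and is irreducible over ℤ.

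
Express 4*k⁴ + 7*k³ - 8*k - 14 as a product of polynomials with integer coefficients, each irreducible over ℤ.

(4*k + 7)*(k³ - 2)

Group as (4*k⁴ - 8*k) + (7*k³ - 14) = 4*k*(k³ - 2) + 7*(k³ - 2).
Both groups share the factor (k³ - 2).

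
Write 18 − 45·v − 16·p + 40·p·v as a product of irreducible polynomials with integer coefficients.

(5·v − 2)·(8·p − 9)

Group as (40·p·v − 16·p) + (−45·v + 18) = 8·p·(5·v − 2) − 9·(5·v − 2).
Both groups share the factor (5·v − 2).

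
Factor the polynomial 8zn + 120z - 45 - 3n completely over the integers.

Group as (8zn + 120z) + (-3n - 45) = 8z(n + 15) - 3(n + 15).
Both groups share the factor (n + 15).

(8z - 3)(n + 15)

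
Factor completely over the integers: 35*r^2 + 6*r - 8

(5*r - 2)*(7*r + 4)

Need a pair with product 35·(-8) = -280 and sum 6: that's -14 and 20.
Split the middle term: 35*r^2 - 14*r + 20*r - 8 = 7*r*(5*r - 2) + 4*(5*r - 2).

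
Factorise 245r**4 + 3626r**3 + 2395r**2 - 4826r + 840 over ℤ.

Trying the rational-root candidates, r = 1/5 is a root, so (5r - 1) is a factor; dividing leaves 49r**3 + 735r**2 + 626r - 840.
Then r = 5/7 is a root, giving the factor (7r - 5) and quotient 7r**2 + 110r + 168.
The remaining quadratic factors as (7r + 12)(r + 14).

(5r - 1)(7r + 12)(7r - 5)(r + 14)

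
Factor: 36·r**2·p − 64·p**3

4·p·(3·r − 4·p)·(3·r + 4·p)

Pull out the common factor 4·p; 9·r**2 − 16·p**2 is a difference of squares.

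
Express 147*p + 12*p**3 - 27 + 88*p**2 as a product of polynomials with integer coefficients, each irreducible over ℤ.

(2*p + 9)*(6*p - 1)*(p + 3)

Trying the rational-root candidates, p = -3 is a root, giving the factor (p + 3) and quotient 12*p**2 + 52*p - 9.
The remaining quadratic factors as (2*p + 9)(6*p - 1).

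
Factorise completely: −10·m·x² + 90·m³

10·m·(3·m + x)·(3·m − x)

Pull out the common factor 10·m; 9·m² − x² is a difference of squares.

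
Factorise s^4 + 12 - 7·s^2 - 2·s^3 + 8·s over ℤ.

By the rational root theorem, s = 2 is a root, so (s - 2) is a factor; dividing leaves s^3 - 7·s - 6.
Then s = -2 is a root, so (s + 2) divides it; the quotient is s^2 - 2·s - 3.
The remaining quadratic factors as (s + 1)(s - 3).

(s + 1)·(s + 2)·(s - 2)·(s - 3)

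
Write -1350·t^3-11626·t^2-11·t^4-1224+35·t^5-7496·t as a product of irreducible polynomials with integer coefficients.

(5·t+2)·(7·t+2)·(t-9)·(t^2+8·t+34)

Testing divisors of the constant over divisors of the leading coefficient, t = -2/5 is a root, so (5·t+2) divides it; the quotient is 7·t^4-5·t^3-268·t^2-2218·t-612.
Continuing, t = -2/7 is a root, so (7·t+2) is a factor; dividing leaves t^3-t^2-38·t-306.
Continuing, t = 9 is a root, giving the factor (t-9) and quotient t^2+8·t+34.
The quadratic t^2+8·t+34 has discriminant -72 < 0 and is irreducible over ℤ.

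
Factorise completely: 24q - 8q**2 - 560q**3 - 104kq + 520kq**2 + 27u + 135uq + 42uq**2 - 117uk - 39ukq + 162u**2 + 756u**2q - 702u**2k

Group: 9u(-78uk + 84uq + 18u + 65kq - 13k - 70q**2 - q + 3) + 8q(-78uk + 84uq + 18u + 65kq - 13k - 70q**2 - q + 3); both groups contain (-78uk + 84uq + 18u + 65kq - 13k - 70q**2 - q + 3), so (9u + 8q) is a factor with cofactor -78uk + 84uq + 18u + 65kq - 13k - 70q**2 - q + 3.
The cofactor groups again: -78uk + 84uq + 18u + 65kq - 13k - 70q**2 - q + 3 = -6u(13k - 14q - 3) + (5q - 1)(13k - 14q - 3); both groups contain (13k - 14q - 3), giving -(6u - 5q + 1)(13k - 14q - 3).

-(6u - 5q + 1)(13k - 14q - 3)(9u + 8q)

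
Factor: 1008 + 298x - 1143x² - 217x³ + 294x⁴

(6x - 7)(7x + 8)(7x + 9)(x - 2)

Among the possible rational roots, x = -8/7 is a root, so (7x + 8) is a factor; dividing leaves 42x³ - 79x² - 73x + 126.
Continuing, x = 7/6 is a root, so (6x - 7) divides it; the quotient is 7x² - 5x - 18.
The remaining quadratic factors as (7x + 9)(x - 2).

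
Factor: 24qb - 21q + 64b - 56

(3q + 8)(8b - 7)

Group as (24qb - 21q) + (64b - 56) = 3q(8b - 7) + 8(8b - 7).
Both groups share the factor (8b - 7).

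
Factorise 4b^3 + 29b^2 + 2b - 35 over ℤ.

By the rational root theorem, b = -5/4 is a root, giving the factor (4b + 5) and quotient b^2 + 6b - 7.
The remaining quadratic factors as (b - 1)(b + 7).

(4b + 5)(b + 7)(b - 1)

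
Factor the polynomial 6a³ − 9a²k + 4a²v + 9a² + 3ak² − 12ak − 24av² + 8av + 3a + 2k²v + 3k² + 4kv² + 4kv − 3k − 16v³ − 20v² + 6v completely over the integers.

(2a − k − 4v + 1)(3a + 2v + 3)(a − k + 2v)

Group: 3a(2a² − 3ak + a + k² + 2kv − k − 8v² + 2v) + (2v + 3)(2a² − 3ak + a + k² + 2kv − k − 8v² + 2v); both groups contain (2a² − 3ak + a + k² + 2kv − k − 8v² + 2v), so (3a + 2v + 3) is a factor with cofactor 2a² − 3ak + a + k² + 2kv − k − 8v² + 2v.
The cofactor groups again: 2a² − 3ak + a + k² + 2kv − k − 8v² + 2v = a(2a − k − 4v + 1) + (−k + 2v)(2a − k − 4v + 1); both groups contain (2a − k − 4v + 1), giving (a − k + 2v)(2a − k − 4v + 1).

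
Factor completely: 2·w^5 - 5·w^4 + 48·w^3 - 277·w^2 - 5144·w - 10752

Among the possible rational roots, w = -3 is a root, giving the factor (w + 3) and quotient 2·w^4 - 11·w^3 + 81·w^2 - 520·w - 3584.
Next, w = 8 is a root, so (w - 8) divides it; the quotient is 2·w^3 + 5·w^2 + 121·w + 448.
Continuing, w = -7/2 is a root, so (2·w + 7) is a factor; dividing leaves w^2 - w + 64.
The quadratic w^2 - w + 64 has discriminant -255 < 0 and is irreducible over ℤ.

(2·w + 7)·(w + 3)·(w - 8)·(w^2 - w + 64)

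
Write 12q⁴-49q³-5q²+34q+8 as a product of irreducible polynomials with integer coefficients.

Testing divisors of the constant over divisors of the leading coefficient, q = 1 is a root, so (q-1) divides it; the quotient is 12q³-37q²-42q-8.
Next, q = -2/3 is a root, so (3q+2) divides it; the quotient is 4q²-15q-4.
The remaining quadratic factors as (q-4)(4q+1).

(3q+2)(4q+1)(q-1)(q-4)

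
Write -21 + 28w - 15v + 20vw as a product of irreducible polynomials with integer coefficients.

(4w - 3)(5v + 7)

Group as (20vw - 15v) + (28w - 21) = 5v(4w - 3) + 7(4w - 3).
Both groups share the factor (4w - 3).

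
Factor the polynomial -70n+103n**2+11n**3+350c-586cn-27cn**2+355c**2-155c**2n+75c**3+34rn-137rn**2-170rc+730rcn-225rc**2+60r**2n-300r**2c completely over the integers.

-(12r-3c-n-10)(5r+5c-11n+7)(5c-n)

Group: 12r(-25rc+5rn-25c**2+60cn-35c-11n**2+7n) + (-3c-n-10)(-25rc+5rn-25c**2+60cn-35c-11n**2+7n); both groups contain (-25rc+5rn-25c**2+60cn-35c-11n**2+7n), so (12r-3c-n-10) is a factor with cofactor -25rc+5rn-25c**2+60cn-35c-11n**2+7n.
The cofactor groups again: -25rc+5rn-25c**2+60cn-35c-11n**2+7n = -5c(5r+5c-11n+7) + n(5r+5c-11n+7); both groups contain (5r+5c-11n+7), giving -(5c-n)(5r+5c-11n+7).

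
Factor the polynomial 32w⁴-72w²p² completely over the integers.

Factor out 8w², leaving 4w²-9p², which is a difference of two squares.

8w²(2w-3p)(2w+3p)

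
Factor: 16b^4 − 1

(2b)⁴ − (1)⁴ = ((2b)² − (1)²)((2b)² + (1)²); the first factor splits again, the second (4b^2 + 1) is irreducible.

(2b + 1)(2b − 1)(4b^2 + 1)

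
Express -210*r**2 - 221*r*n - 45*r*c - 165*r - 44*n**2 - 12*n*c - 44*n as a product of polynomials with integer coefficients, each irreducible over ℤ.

-(14*r + 11*n + 3*c + 11)*(15*r + 4*n)

Group: -15*r*(14*r + 11*n + 3*c + 11) - 4*n*(14*r + 11*n + 3*c + 11); both groups contain (14*r + 11*n + 3*c + 11).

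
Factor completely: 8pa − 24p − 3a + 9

(8p − 3)(a − 3)

Group as (8pa − 24p) + (−3a + 9) = 8p(a − 3) − 3(a − 3).
Both groups share the factor (a − 3).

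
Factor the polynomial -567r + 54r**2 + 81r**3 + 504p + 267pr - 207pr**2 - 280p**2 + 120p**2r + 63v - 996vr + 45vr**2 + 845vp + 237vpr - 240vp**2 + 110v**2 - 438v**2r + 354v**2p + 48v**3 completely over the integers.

Group: 8v(6v**2 + 48vp - 57vr + 7v - 24pr + 56p + 27r**2 - 63r) + (-5p + 3r + 9)(6v**2 + 48vp - 57vr + 7v - 24pr + 56p + 27r**2 - 63r); both groups contain (6v**2 + 48vp - 57vr + 7v - 24pr + 56p + 27r**2 - 63r), so (8v - 5p + 3r + 9) is a factor with cofactor 6v**2 + 48vp - 57vr + 7v - 24pr + 56p + 27r**2 - 63r.
The cofactor groups again: 6v**2 + 48vp - 57vr + 7v - 24pr + 56p + 27r**2 - 63r = 6v(v + 8p - 9r) + (-3r + 7)(v + 8p - 9r); both groups contain (v + 8p - 9r), giving (6v - 3r + 7)(v + 8p - 9r).

(6v - 3r + 7)(8v - 5p + 3r + 9)(v + 8p - 9r)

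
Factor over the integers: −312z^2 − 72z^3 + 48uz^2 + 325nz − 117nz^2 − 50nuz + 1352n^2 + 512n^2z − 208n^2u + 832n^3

(13n + 8z)(8n − 2u + 3z + 13)(8n − 3z)

Group: 8n(104n^2 − 26nu + 103nz + 169n − 16uz + 24z^2 + 104z) − 3z(104n^2 − 26nu + 103nz + 169n − 16uz + 24z^2 + 104z); both groups contain (104n^2 − 26nu + 103nz + 169n − 16uz + 24z^2 + 104z), so (8n − 3z) is a factor with cofactor 104n^2 − 26nu + 103nz + 169n − 16uz + 24z^2 + 104z.
The cofactor groups again: 104n^2 − 26nu + 103nz + 169n − 16uz + 24z^2 + 104z = 8n(13n + 8z) + (−2u + 3z + 13)(13n + 8z); both groups contain (13n + 8z), giving (8n − 2u + 3z + 13)(13n + 8z).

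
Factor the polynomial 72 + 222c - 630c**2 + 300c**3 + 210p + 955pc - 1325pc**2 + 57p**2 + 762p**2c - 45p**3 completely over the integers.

-(p - 15c - 3)(15p - 4c + 6)(3p - 5c + 4)

Group: 3p(-15p**2 + 229pc + 39p - 60c**2 + 78c + 18) + (-5c + 4)(-15p**2 + 229pc + 39p - 60c**2 + 78c + 18); both groups contain (-15p**2 + 229pc + 39p - 60c**2 + 78c + 18), so (3p - 5c + 4) is a factor with cofactor -15p**2 + 229pc + 39p - 60c**2 + 78c + 18.
The cofactor groups again: -15p**2 + 229pc + 39p - 60c**2 + 78c + 18 = -p(15p - 4c + 6) + (15c + 3)(15p - 4c + 6); both groups contain (15p - 4c + 6), giving -(p - 15c - 3)(15p - 4c + 6).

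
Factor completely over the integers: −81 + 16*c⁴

(2*c + 3)*(2*c − 3)*(4*c² + 9)

(2*c)⁴ − (3)⁴ = ((2*c)² − (3)²)((2*c)² + (3)²); the first factor splits again, the second (4*c² + 9) is irreducible.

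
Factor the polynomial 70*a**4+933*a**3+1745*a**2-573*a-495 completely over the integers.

Trying the rational-root candidates, a = -3/7 is a root, so (7*a+3) is a factor; dividing leaves 10*a**3+129*a**2+194*a-165.
Continuing, a = -5/2 is a root, giving the factor (2*a+5) and quotient 5*a**2+52*a-33.
The remaining quadratic factors as (a+11)(5*a-3).

(2*a+5)*(5*a-3)*(7*a+3)*(a+11)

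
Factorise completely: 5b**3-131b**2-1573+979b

(5b-11)(b-11)(b-13)

Testing divisors of the constant over divisors of the leading coefficient, b = 13 is a root, so (b-13) divides it; the quotient is 5b**2-66b+121.
The remaining quadratic factors as (5b-11)(b-11).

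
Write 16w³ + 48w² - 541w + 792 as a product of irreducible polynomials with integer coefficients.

(4w - 11)(4w - 9)(w + 8)

Trying the rational-root candidates, w = -8 is a root, so (w + 8) divides it; the quotient is 16w² - 80w + 99.
The remaining quadratic factors as (4w - 9)(4w - 11).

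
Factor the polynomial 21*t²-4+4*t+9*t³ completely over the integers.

Trying the rational-root candidates, t = -2 is a root, so (t+2) is a factor; dividing leaves 9*t²+3*t-2.
The remaining quadratic factors as (3*t-1)(3*t+2).

(3*t+2)*(3*t-1)*(t+2)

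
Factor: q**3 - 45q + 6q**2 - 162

(q + 3)(q + 9)(q - 6)

Trying the rational-root candidates, q = -3 is a root, so (q + 3) divides it; the quotient is q**2 + 3q - 54.
The remaining quadratic factors as (q + 9)(q - 6).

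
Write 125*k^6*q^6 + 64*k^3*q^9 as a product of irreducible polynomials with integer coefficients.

k^3*q^6*(5*k + 4*q)*(25*k^2 - 20*k*q + 16*q^2)

Factor out k^3*q^6 first: what remains is 125*k^3 + 64*q^3.
Recognize a sum of cubes with the parts 5*k and 4*q.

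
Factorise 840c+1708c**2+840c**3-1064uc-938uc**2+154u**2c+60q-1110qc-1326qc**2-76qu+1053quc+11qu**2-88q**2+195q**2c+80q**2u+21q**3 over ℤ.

Group: 3q(7q**2+qu+93qc-6q+14uc-70c**2-84c) + (11u-12c-10)(7q**2+qu+93qc-6q+14uc-70c**2-84c); both groups contain (7q**2+qu+93qc-6q+14uc-70c**2-84c), so (3q+11u-12c-10) is a factor with cofactor 7q**2+qu+93qc-6q+14uc-70c**2-84c.
The cofactor groups again: 7q**2+qu+93qc-6q+14uc-70c**2-84c = 7q(q+14c) + (u-5c-6)(q+14c); both groups contain (q+14c), giving (7q+u-5c-6)(q+14c).

(3q+11u-12c-10)(7q+u-5c-6)(q+14c)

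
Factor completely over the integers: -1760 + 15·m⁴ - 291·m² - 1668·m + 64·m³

(3·m + 11)·(5·m + 8)·(m + 4)·(m - 5)

Among the possible rational roots, m = -4 is a root, giving the factor (m + 4) and quotient 15·m³ + 4·m² - 307·m - 440.
Then m = -8/5 is a root, giving the factor (5·m + 8) and quotient 3·m² - 4·m - 55.
The remaining quadratic factors as (m - 5)(3·m + 11).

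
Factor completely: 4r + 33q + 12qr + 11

(3q + 1)(4r + 11)

Group as (12qr + 33q) + (4r + 11) = 3q(4r + 11) + (4r + 11).
Both groups share the factor (4r + 11).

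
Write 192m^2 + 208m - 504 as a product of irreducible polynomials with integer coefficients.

Pull out the common factor 8, then factor the remaining trinomial.

8(4m + 9)(6m - 7)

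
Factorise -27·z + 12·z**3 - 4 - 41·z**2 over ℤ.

Trying the rational-root candidates, z = -1/4 is a root, so (4·z + 1) is a factor; dividing leaves 3·z**2 - 11·z - 4.
The remaining quadratic factors as (3·z + 1)(z - 4).

(3·z + 1)·(4·z + 1)·(z - 4)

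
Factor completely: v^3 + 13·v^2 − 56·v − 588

(v + 14)·(v + 6)·(v − 7)

Trying the rational-root candidates, v = −6 is a root, so (v + 6) divides it; the quotient is v^2 + 7·v − 98.
The remaining quadratic factors as (v − 7)(v + 14).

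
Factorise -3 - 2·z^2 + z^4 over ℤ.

(z^2 + 1)·(z^2 - 3)

Substitute u = z^2 to get a quadratic in u, then factor.
z^2 + 1 is irreducible over ℤ (sum of squares).
z^2 - 3 is irreducible over ℤ (3 is not a perfect square).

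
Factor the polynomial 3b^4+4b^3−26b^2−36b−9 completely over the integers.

(3b+1)(b+1)(b+3)(b−3)

By the rational root theorem, b = −1 is a root, so (b+1) divides it; the quotient is 3b^3+b^2−27b−9.
Next, b = −3 is a root, giving the factor (b+3) and quotient 3b^2−8b−3.
The remaining quadratic factors as (b−3)(3b+1).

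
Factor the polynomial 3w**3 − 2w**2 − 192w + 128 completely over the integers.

By the rational root theorem, w = 8 is a root, so (w − 8) is a factor; dividing leaves 3w**2 + 22w − 16.
The remaining quadratic factors as (w + 8)(3w − 2).

(3w − 2)(w + 8)(w − 8)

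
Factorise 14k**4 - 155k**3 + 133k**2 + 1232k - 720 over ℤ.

Among the possible rational roots, k = 9 is a root, so (k - 9) is a factor; dividing leaves 14k**3 - 29k**2 - 128k + 80.
Continuing, k = 4 is a root, so (k - 4) divides it; the quotient is 14k**2 + 27k - 20.
The remaining quadratic factors as (7k - 4)(2k + 5).

(2k + 5)(7k - 4)(k - 4)(k - 9)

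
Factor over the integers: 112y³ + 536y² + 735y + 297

(4y + 11)(4y + 3)(7y + 9)

By the rational root theorem, y = -3/4 is a root, giving the factor (4y + 3) and quotient 28y² + 113y + 99.
The remaining quadratic factors as (7y + 9)(4y + 11).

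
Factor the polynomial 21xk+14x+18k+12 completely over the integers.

Group as (21xk+14x) + (18k+12) = 7x(3k+2) + 6(3k+2).
Both groups share the factor (3k+2).

(3k+2)(7x+6)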